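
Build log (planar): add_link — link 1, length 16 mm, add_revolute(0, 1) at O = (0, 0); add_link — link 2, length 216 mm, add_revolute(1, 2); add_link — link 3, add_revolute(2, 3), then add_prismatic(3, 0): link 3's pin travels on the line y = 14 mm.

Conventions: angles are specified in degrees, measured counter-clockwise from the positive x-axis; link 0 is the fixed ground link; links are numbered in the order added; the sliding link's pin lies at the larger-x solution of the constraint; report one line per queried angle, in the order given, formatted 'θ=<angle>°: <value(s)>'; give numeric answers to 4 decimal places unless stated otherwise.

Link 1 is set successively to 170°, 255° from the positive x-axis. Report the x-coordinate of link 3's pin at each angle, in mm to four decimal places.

geometry: r = 16 mm, L = 216 mm, e = 14 mm
θ=170°: crank pin P = (r cos θ, r sin θ) = (-15.756924, 2.778371)
θ=170°: h = r sin θ − e = 2.778371 − 14 = -11.221629
θ=170°: x = r cos θ + √(L² − h²) = -15.756924 + 215.708310 = 199.951386
θ=255°: crank pin P = (r cos θ, r sin θ) = (-4.141105, -15.454813)
θ=255°: h = r sin θ − e = -15.454813 − 14 = -29.454813
θ=255°: x = r cos θ + √(L² − h²) = -4.141105 + 213.982275 = 209.841170

θ=170°: 199.9514
θ=255°: 209.8412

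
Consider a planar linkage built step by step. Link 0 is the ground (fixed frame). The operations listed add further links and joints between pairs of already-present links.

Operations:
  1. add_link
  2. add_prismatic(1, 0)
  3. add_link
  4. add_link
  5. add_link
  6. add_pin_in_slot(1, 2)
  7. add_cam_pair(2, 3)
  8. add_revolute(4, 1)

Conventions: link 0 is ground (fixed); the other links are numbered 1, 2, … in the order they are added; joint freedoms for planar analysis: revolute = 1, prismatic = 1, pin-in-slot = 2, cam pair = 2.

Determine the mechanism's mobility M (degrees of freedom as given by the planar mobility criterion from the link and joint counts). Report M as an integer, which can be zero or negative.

link 0 = ground. State L|J1|J2 = 1|0|0
+link1  2|0|0
P(1,0) f=1→J1  2|1|0
+link2  3|1|0
+link3  4|1|0
+link4  5|1|0
PS(1,2) f=2→J2  5|1|1
C(2,3) f=2→J2  5|1|2
R(4,1) f=1→J1  5|2|2
M = 3(5−1)−2·2−2 = 12−4−2 = 6

M = 6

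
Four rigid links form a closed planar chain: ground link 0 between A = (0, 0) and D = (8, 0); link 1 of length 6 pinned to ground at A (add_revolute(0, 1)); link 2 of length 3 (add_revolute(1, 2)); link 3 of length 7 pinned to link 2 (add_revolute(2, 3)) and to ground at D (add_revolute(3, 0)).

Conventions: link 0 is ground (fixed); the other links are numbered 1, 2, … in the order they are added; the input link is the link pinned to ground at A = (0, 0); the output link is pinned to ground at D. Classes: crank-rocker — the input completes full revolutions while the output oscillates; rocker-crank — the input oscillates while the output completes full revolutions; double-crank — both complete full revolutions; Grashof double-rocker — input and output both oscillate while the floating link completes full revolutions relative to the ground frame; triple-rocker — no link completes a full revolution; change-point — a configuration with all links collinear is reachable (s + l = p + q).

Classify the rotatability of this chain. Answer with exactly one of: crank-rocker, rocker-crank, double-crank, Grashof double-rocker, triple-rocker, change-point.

lengths: ground=8, input=6, coupler=3, output=7
sorted: s=3 (shortest), l=8 (longest), p+q=13
s + l = 11 vs p + q = 13
s + l < p + q (Grashof) with shortest = coupler link → Grashof double-rocker

Grashof double-rocker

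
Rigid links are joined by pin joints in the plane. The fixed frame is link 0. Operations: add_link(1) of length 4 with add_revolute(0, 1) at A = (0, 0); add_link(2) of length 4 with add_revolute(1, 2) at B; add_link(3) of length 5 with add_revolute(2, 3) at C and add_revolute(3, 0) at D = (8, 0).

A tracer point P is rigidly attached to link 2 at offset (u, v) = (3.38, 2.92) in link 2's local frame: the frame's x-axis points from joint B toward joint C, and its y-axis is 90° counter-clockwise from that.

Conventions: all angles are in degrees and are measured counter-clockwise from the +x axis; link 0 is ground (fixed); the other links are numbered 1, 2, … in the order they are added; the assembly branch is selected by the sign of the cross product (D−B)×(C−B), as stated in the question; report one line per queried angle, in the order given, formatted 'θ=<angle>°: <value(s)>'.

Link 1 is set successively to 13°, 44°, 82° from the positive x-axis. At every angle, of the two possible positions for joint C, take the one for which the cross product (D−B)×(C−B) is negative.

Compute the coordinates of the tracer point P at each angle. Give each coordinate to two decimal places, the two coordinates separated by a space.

A=(0,0), D=(8.00,0)
θ=13°: B = A + 4.00·(cos13°, sin13°) = (3.8975, 0.8998)
θ=13°: |BD| = 4.2000
θ=13°: circle(B,4.00) ∩ circle(D,5.00): a=1.0286, h=3.8655
θ=13°:   candidates: C₊=(5.7303,4.4552) cross=16.235; C₋=(4.0741,-3.0963) cross=-16.235
θ=13°:   branch - wants cross < 0 → take C=(4.0741,-3.0963) (cross=-16.235)
θ=13°: ex = (C−B)/|BC| = (0.0441,-0.9990); ey = (0.9990,0.0441)
θ=13°: P = B + 3.38·ex + 2.92·ey = (6.9638,-2.3480)
θ=44°: B = A + 4.00·(cos44°, sin44°) = (2.8774, 2.7786)
θ=44°: |BD| = 5.8277
θ=44°: circle(B,4.00) ∩ circle(D,5.00): a=2.1417, h=3.3783
θ=44°:   candidates: C₊=(6.3707,4.7271) cross=19.688; C₋=(3.1491,-1.2121) cross=-19.688
θ=44°:   branch - wants cross < 0 → take C=(3.1491,-1.2121) (cross=-19.688)
θ=44°: ex = (C−B)/|BC| = (0.0679,-0.9977); ey = (0.9977,0.0679)
θ=44°: P = B + 3.38·ex + 2.92·ey = (6.0203,-0.3951)
θ=82°: B = A + 4.00·(cos82°, sin82°) = (0.5567, 3.9611)
θ=82°: |BD| = 8.4317
θ=82°: circle(B,4.00) ∩ circle(D,5.00): a=3.6821, h=1.5627
θ=82°:   candidates: C₊=(4.5413,3.6108) cross=13.176; C₋=(3.0731,0.8518) cross=-13.176
θ=82°:   branch - wants cross < 0 → take C=(3.0731,0.8518) (cross=-13.176)
θ=82°: ex = (C−B)/|BC| = (0.6291,-0.7773); ey = (0.7773,0.6291)
θ=82°: P = B + 3.38·ex + 2.92·ey = (4.9528,3.1707)

θ=13°: 6.96 -2.35
θ=44°: 6.02 -0.40
θ=82°: 4.95 3.17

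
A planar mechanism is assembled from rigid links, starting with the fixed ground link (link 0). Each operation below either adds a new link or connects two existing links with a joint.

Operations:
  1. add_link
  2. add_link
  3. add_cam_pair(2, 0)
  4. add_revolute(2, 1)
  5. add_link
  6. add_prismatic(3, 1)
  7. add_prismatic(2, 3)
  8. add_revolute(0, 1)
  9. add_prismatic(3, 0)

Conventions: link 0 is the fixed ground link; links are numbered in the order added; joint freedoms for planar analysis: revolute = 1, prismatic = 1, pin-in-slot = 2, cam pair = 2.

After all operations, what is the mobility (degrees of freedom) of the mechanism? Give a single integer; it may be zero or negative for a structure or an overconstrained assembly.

(L,J1,J2)=(1,0,0); link0 fixed
link1: (2,0,0)
link2: (3,0,0)
C 2-0 [J2]: (3,0,1)
R 2-1 [J1]: (3,1,1)
link3: (4,1,1)
P 3-1 [J1]: (4,2,1)
P 2-3 [J1]: (4,3,1)
R 0-1 [J1]: (4,4,1)
P 3-0 [J1]: (4,5,1)
Grübler: 3·3 − 2·5 − 1 = -2

M = -2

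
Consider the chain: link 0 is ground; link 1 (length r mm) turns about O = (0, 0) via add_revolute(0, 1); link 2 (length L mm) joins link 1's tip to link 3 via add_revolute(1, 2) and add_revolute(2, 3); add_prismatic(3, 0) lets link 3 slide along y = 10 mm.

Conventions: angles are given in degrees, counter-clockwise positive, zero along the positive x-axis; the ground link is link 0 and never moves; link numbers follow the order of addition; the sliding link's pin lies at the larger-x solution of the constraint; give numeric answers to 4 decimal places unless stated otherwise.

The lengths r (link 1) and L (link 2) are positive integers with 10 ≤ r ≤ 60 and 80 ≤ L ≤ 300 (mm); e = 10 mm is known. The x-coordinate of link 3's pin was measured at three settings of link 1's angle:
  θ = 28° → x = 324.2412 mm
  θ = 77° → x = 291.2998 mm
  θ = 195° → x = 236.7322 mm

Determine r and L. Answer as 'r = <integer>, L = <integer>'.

constraint per measurement: (x − r cos θ)² + (r sin θ − e)² = L²
subtracting the θ₁ and θ₂ equations cancels the r² and L² terms:
r = (x₁² − x₂²) / (2[(x₁cos θ₁ + e sin θ₁) − (x₂cos θ₂ + e sin θ₂)]) = 46.9999 → r = 47
L² = (x₁ − r cos θ₁)² + (r sin θ₁ − e)² = 80088.9817 → L = 283.0000 → L = 283
check at θ₃=195°: x = 236.7322 (printed 236.7322) ✓

r = 47, L = 283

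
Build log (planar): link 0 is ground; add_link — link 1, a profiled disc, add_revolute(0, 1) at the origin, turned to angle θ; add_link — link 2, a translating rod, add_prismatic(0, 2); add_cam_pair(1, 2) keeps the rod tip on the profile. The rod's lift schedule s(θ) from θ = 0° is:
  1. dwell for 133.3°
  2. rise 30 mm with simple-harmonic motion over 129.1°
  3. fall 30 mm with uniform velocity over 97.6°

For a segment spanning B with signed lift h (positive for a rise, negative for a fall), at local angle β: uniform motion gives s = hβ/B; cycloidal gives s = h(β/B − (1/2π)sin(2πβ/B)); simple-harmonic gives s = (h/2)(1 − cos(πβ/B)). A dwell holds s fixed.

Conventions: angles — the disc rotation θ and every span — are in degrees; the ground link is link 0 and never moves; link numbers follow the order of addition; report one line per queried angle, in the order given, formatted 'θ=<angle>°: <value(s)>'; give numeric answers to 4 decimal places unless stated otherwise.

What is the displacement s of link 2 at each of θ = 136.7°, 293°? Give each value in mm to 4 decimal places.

seg 1 [0°–133.3°] dwell: s stays 0.0000
seg 2 [133.3°–262.4°] simple-harmonic, h=30: θ=136.7° here. β=3.4, B=129.1. 30/2·(1 − cos(π·0.0263)) = 0.0513 → s = 0.0513
seg 2 [133.3°–262.4°] simple-harmonic, h=30: full span → s += 30 → s = 30.0000
seg 3 [262.4°–360°] uniform, h=-30: θ=293° here. β=30.6, B=97.6. -30·30.6/97.6 = -9.4057 → s = 20.5943

θ=136.7°: 0.0513
θ=293°: 20.5943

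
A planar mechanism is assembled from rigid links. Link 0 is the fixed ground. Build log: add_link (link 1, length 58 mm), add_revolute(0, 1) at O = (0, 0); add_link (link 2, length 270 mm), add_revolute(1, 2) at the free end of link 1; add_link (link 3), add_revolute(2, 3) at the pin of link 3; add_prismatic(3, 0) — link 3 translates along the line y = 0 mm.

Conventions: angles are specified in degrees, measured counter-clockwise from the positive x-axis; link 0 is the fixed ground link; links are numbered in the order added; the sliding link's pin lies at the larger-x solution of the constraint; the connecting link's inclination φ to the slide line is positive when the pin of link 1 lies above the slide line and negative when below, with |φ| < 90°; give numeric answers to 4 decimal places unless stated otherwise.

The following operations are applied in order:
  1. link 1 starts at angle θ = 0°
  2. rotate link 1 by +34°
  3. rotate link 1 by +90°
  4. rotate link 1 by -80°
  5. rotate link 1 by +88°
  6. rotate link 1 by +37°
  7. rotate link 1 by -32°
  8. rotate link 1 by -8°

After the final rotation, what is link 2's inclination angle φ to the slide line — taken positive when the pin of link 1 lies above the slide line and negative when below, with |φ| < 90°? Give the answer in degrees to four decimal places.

geometry: r = 58 mm, L = 270 mm, e = 0 mm; θ starts at 0°
rotate link 1 by +34°: θ ← 0° +34° = 34°
rotate link 1 by +90°: θ ← 34° +90° = 124°
rotate link 1 by -80°: θ ← 124° -80° = 44°
rotate link 1 by +88°: θ ← 44° +88° = 132°
rotate link 1 by +37°: θ ← 132° +37° = 169°
rotate link 1 by -32°: θ ← 169° -32° = 137°
rotate link 1 by -8°: θ ← 137° -8° = 129°
h = r sin θ − e = 45.074466 − 0 = 45.074466
sin φ = h / L = 45.074466 / 270 = 0.16694247
φ = arcsin(0.16694247) = 9.610095°

9.6101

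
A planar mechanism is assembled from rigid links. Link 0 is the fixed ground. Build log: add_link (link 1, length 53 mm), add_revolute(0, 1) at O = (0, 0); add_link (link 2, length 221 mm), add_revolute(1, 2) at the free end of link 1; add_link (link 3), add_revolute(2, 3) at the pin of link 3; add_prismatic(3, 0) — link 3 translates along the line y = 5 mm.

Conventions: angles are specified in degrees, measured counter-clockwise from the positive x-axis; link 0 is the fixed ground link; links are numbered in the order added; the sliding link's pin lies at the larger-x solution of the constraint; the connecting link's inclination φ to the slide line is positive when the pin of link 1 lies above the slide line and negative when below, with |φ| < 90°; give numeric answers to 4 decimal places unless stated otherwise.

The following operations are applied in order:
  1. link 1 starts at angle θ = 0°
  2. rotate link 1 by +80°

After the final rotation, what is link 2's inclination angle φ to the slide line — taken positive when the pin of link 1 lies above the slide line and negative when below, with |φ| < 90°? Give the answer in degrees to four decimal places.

geometry: r = 53 mm, L = 221 mm, e = 5 mm; θ starts at 0°
rotate link 1 by +80°: θ ← 0° +80° = 80°
h = r sin θ − e = 52.194811 − 5 = 47.194811
sin φ = h / L = 47.194811 / 221 = 0.21355118
φ = arcsin(0.21355118) = 12.330542°

12.3305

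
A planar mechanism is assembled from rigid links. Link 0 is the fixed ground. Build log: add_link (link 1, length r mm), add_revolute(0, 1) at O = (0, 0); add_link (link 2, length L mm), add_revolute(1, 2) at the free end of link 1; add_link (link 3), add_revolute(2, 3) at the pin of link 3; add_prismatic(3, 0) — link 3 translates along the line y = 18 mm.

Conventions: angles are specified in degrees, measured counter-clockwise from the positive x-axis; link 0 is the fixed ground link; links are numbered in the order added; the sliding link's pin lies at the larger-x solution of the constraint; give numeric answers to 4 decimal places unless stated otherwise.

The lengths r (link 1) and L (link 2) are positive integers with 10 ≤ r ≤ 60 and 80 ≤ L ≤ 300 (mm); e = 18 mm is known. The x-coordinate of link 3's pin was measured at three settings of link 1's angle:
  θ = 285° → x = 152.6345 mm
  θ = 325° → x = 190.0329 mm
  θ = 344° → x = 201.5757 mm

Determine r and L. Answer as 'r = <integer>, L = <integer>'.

constraint per measurement: (x − r cos θ)² + (r sin θ − e)² = L²
subtracting the θ₁ and θ₂ equations cancels the r² and L² terms:
r = (x₁² − x₂²) / (2[(x₁cos θ₁ + e sin θ₁) − (x₂cos θ₂ + e sin θ₂)]) = 51.9999 → r = 52
L² = (x₁ − r cos θ₁)² + (r sin θ₁ − e)² = 24025.0133 → L = 155.0000 → L = 155
check at θ₃=344°: x = 201.5757 (printed 201.5757) ✓

r = 52, L = 155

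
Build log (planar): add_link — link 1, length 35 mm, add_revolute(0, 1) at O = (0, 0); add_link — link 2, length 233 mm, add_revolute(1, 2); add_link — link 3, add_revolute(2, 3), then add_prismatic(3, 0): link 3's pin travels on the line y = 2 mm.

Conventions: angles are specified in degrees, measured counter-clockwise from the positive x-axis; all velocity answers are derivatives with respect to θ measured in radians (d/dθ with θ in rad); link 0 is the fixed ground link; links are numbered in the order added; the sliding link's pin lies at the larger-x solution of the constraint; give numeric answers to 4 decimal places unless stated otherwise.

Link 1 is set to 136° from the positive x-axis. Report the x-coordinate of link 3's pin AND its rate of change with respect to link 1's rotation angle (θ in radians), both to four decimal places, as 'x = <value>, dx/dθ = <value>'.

geometry: r = 35 mm, L = 233 mm, e = 2 mm
crank pin P = (r cos θ, r sin θ) = (-25.176893, 24.313043)
h = r sin θ − e = 24.313043 − 2 = 22.313043
x = r cos θ + √(L² − h²) = -25.176893 + 231.929145 = 206.752252
dx/dθ = −r sin θ − h·r cos θ/√(L² − h²) (θ in radians; h = 22.313043) = -21.890867

x = 206.7523, dx/dθ = -21.8909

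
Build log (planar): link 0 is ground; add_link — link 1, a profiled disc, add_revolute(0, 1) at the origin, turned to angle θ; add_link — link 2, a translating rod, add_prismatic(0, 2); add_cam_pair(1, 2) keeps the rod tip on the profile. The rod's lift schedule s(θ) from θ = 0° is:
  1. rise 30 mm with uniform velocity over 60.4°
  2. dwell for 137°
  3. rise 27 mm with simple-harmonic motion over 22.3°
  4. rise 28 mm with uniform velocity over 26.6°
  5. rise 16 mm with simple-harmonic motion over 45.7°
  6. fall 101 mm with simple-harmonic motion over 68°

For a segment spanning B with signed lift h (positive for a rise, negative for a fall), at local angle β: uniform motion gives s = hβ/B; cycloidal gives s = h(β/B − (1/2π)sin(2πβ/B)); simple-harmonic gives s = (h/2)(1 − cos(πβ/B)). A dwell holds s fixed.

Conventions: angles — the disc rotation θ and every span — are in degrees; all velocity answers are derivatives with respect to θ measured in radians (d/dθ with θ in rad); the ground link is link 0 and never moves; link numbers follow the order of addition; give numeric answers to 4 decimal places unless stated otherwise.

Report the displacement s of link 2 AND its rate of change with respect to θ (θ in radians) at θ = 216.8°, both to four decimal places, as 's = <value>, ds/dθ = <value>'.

seg 1 [0°–60.4°] uniform, h=30: full span → s += 30 → s = 30.0000
seg 2 [60.4°–197.4°] dwell: s stays 30.0000
seg 3 [197.4°–219.7°] simple-harmonic, h=27: θ=216.8° here. β=19.4, B=22.3. 27/2·(1 − cos(π·0.8700)) = 25.8889 → s = 55.8889
velocity in seg [197.4°–219.7°] (simple-harmonic), θ in radians: β = 19.4° = 0.3386 rad, B = 22.3° = 0.3892 rad; ds/dθ = (πh/(2B)) sin(πβ/B) = (π·27/(2·0.3892)) sin(π·0.8700) = 43.290742 mm/rad

s = 55.8889, ds/dθ = 43.2907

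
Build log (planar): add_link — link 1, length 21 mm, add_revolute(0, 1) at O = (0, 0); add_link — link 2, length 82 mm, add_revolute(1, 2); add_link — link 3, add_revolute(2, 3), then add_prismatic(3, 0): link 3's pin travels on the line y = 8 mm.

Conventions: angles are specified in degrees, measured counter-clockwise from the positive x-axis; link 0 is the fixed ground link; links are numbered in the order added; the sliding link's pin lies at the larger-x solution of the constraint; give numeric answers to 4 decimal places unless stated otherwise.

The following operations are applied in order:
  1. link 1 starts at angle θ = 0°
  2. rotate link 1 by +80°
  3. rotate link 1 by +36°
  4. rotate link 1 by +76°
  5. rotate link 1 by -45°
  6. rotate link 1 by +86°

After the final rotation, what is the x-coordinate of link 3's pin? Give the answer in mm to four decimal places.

geometry: r = 21 mm, L = 82 mm, e = 8 mm; θ starts at 0°
rotate link 1 by +80°: θ ← 0° +80° = 80°
rotate link 1 by +36°: θ ← 80° +36° = 116°
rotate link 1 by +76°: θ ← 116° +76° = 192°
rotate link 1 by -45°: θ ← 192° -45° = 147°
rotate link 1 by +86°: θ ← 147° +86° = 233°
crank pin P = (r cos θ, r sin θ) = (-12.638115, -16.771346)
h = r sin θ − e = -16.771346 − 8 = -24.771346
x = r cos θ + √(L² − h²) = -12.638115 + 78.168922 = 65.530807

65.5308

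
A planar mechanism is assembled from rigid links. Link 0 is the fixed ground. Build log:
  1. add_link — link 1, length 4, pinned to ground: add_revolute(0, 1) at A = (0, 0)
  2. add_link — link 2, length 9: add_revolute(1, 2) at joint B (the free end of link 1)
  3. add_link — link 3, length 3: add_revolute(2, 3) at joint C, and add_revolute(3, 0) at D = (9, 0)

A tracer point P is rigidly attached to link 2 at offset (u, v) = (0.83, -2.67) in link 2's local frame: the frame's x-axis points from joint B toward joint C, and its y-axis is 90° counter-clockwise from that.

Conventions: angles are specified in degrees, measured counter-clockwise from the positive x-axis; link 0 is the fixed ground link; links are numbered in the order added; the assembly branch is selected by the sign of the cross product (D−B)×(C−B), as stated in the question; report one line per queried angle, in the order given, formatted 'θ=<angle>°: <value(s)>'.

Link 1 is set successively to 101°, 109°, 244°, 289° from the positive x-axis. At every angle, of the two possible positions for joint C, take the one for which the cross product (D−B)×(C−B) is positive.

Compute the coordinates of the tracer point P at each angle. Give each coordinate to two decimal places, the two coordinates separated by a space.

A=(0,0), D=(9.00,0)
θ=101°: B = A + 4.00·(cos101°, sin101°) = (-0.7632, 3.9265)
θ=101°: |BD| = 10.5232
θ=101°: circle(B,9.00) ∩ circle(D,3.00): a=8.6826, h=2.3690
θ=101°:   candidates: C₊=(8.1763,2.8847) cross=24.930; C₋=(6.4084,-1.5111) cross=-24.930
θ=101°:   branch + wants cross > 0 → take C=(8.1763,2.8847) (cross=24.930)
θ=101°: ex = (C−B)/|BC| = (0.9933,-0.1158); ey = (0.1158,0.9933)
θ=101°: P = B + 0.83·ex + -2.67·ey = (-0.2479,1.1784)
θ=109°: B = A + 4.00·(cos109°, sin109°) = (-1.3023, 3.7821)
θ=109°: |BD| = 10.9746
θ=109°: circle(B,9.00) ∩ circle(D,3.00): a=8.7676, h=2.0321
θ=109°:   candidates: C₊=(7.6285,2.6682) cross=22.301; C₋=(6.2279,-1.1470) cross=-22.301
θ=109°:   branch + wants cross > 0 → take C=(7.6285,2.6682) (cross=22.301)
θ=109°: ex = (C−B)/|BC| = (0.9923,-0.1238); ey = (0.1238,0.9923)
θ=109°: P = B + 0.83·ex + -2.67·ey = (-0.8091,1.0299)
θ=244°: B = A + 4.00·(cos244°, sin244°) = (-1.7535, -3.5952)
θ=244°: |BD| = 11.3386
θ=244°: circle(B,9.00) ∩ circle(D,3.00): a=8.8443, h=1.6669
θ=244°:   candidates: C₊=(6.1059,0.7900) cross=18.901; C₋=(7.1630,-2.3718) cross=-18.901
θ=244°:   branch + wants cross > 0 → take C=(6.1059,0.7900) (cross=18.901)
θ=244°: ex = (C−B)/|BC| = (0.8733,0.4872); ey = (-0.4872,0.8733)
θ=244°: P = B + 0.83·ex + -2.67·ey = (0.2723,-5.5224)
θ=289°: B = A + 4.00·(cos289°, sin289°) = (1.3023, -3.7821)
θ=289°: |BD| = 8.5767
θ=289°: circle(B,9.00) ∩ circle(D,3.00): a=8.4858, h=2.9986
θ=289°:   candidates: C₊=(7.5961,2.6512) cross=25.718; C₋=(10.2407,-2.7314) cross=-25.718
θ=289°:   branch + wants cross > 0 → take C=(7.5961,2.6512) (cross=25.718)
θ=289°: ex = (C−B)/|BC| = (0.6993,0.7148); ey = (-0.7148,0.6993)
θ=289°: P = B + 0.83·ex + -2.67·ey = (3.7913,-5.0560)

θ=101°: -0.25 1.18
θ=109°: -0.81 1.03
θ=244°: 0.27 -5.52
θ=289°: 3.79 -5.06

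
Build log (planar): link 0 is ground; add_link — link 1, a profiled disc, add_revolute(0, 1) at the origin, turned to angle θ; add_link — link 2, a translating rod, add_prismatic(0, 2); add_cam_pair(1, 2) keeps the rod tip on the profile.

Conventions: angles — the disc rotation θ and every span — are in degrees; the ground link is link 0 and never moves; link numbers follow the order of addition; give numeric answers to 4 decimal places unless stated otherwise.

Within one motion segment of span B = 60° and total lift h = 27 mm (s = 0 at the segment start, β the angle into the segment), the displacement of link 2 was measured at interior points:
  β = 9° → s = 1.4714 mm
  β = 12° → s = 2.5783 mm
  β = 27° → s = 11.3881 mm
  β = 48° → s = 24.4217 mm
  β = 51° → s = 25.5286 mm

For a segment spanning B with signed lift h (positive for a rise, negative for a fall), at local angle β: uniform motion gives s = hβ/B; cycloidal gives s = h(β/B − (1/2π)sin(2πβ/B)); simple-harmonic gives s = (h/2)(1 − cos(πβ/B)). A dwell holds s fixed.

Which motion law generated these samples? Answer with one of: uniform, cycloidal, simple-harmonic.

candidates at β/B = r: uniform s = h·r (linear in β); cycloidal s = h·(r − sin(2πr)/(2π)); simple-harmonic s = (h/2)(1 − cos(πr))
β=9°: printed 1.4714 | uniform 4.0500, cycloidal 0.5735, simple-harmonic 1.4714
β=12°: printed 2.5783 | uniform 5.4000, cycloidal 1.3131, simple-harmonic 2.5783
β=27°: printed 11.3881 | uniform 12.1500, cycloidal 10.8221, simple-harmonic 11.3881
β=48°: printed 24.4217 | uniform 21.6000, cycloidal 25.6869, simple-harmonic 24.4217
β=51°: printed 25.5286 | uniform 22.9500, cycloidal 26.4265, simple-harmonic 25.5286
only one law matches every sample → simple-harmonic

simple-harmonic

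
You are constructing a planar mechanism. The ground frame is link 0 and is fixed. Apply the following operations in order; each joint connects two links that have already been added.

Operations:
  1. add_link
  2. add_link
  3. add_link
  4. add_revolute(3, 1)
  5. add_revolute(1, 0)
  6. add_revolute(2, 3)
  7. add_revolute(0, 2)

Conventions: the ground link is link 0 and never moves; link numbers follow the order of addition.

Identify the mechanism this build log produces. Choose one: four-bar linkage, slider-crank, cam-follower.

links: 4 (incl. ground); joints: 4 revolute, 0 prismatic, 0 higher (cam) pair, forming one closed loop
4 links in a single 4R loop → four-bar linkage

four-bar linkage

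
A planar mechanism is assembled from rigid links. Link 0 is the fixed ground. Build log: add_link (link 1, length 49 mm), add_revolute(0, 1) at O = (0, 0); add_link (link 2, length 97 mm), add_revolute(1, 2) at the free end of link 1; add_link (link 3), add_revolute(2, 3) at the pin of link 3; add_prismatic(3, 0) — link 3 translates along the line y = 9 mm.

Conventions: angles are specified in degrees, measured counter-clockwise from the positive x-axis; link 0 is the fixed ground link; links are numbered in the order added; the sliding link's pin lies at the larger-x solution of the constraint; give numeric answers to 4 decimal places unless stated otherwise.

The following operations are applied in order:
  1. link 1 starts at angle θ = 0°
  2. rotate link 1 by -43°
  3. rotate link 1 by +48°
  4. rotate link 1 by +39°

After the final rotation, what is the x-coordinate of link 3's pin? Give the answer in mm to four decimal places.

geometry: r = 49 mm, L = 97 mm, e = 9 mm; θ starts at 0°
rotate link 1 by -43°: θ ← 0° -43° = -43°
rotate link 1 by +48°: θ ← -43° +48° = 5°
rotate link 1 by +39°: θ ← 5° +39° = 44°
crank pin P = (r cos θ, r sin θ) = (35.247650, 34.038260)
h = r sin θ − e = 34.038260 − 9 = 25.038260
x = r cos θ + √(L² − h²) = 35.247650 + 93.712782 = 128.960432

128.9604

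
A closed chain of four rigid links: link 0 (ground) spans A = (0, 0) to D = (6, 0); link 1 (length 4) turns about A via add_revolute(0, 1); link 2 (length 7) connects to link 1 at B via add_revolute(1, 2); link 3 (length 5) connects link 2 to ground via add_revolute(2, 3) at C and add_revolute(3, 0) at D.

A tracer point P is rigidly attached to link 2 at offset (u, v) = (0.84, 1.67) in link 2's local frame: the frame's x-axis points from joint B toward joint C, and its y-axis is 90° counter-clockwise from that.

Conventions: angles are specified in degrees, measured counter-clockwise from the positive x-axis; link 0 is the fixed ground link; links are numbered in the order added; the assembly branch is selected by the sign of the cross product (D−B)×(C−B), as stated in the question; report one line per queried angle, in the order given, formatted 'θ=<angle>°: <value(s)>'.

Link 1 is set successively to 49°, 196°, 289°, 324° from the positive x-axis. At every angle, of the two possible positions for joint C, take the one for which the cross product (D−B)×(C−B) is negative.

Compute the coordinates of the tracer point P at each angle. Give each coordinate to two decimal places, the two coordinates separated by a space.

A=(0,0), D=(6.00,0)
θ=49°: B = A + 4.00·(cos49°, sin49°) = (2.6242, 3.0188)
θ=49°: |BD| = 4.5287
θ=49°: circle(B,7.00) ∩ circle(D,5.00): a=4.9141, h=4.9851
θ=49°:   candidates: C₊=(9.6104,3.4591) cross=22.576; C₋=(2.9642,-3.9729) cross=-22.576
θ=49°:   branch - wants cross < 0 → take C=(2.9642,-3.9729) (cross=-22.576)
θ=49°: ex = (C−B)/|BC| = (0.0486,-0.9988); ey = (0.9988,0.0486)
θ=49°: P = B + 0.84·ex + 1.67·ey = (4.3331,2.2609)
θ=196°: B = A + 4.00·(cos196°, sin196°) = (-3.8450, -1.1025)
θ=196°: |BD| = 9.9066
θ=196°: circle(B,7.00) ∩ circle(D,5.00): a=6.1646, h=3.3163
θ=196°:   candidates: C₊=(1.9122,2.8792) cross=32.853; C₋=(2.6503,-3.7121) cross=-32.853
θ=196°:   branch - wants cross < 0 → take C=(2.6503,-3.7121) (cross=-32.853)
θ=196°: ex = (C−B)/|BC| = (0.9279,-0.3728); ey = (0.3728,0.9279)
θ=196°: P = B + 0.84·ex + 1.67·ey = (-2.4430,0.1339)
θ=289°: B = A + 4.00·(cos289°, sin289°) = (1.3023, -3.7821)
θ=289°: |BD| = 6.0310
θ=289°: circle(B,7.00) ∩ circle(D,5.00): a=5.0052, h=4.8936
θ=289°:   candidates: C₊=(2.1322,3.1686) cross=29.514; C₋=(8.2698,-4.4551) cross=-29.514
θ=289°:   branch - wants cross < 0 → take C=(8.2698,-4.4551) (cross=-29.514)
θ=289°: ex = (C−B)/|BC| = (0.9954,-0.0961); ey = (0.0961,0.9954)
θ=289°: P = B + 0.84·ex + 1.67·ey = (2.2989,-2.2006)
θ=324°: B = A + 4.00·(cos324°, sin324°) = (3.2361, -2.3511)
θ=324°: |BD| = 3.6287
θ=324°: circle(B,7.00) ∩ circle(D,5.00): a=5.1213, h=4.7720
θ=324°:   candidates: C₊=(4.0450,4.6020) cross=17.316; C₋=(10.2289,-2.6676) cross=-17.316
θ=324°:   branch - wants cross < 0 → take C=(10.2289,-2.6676) (cross=-17.316)
θ=324°: ex = (C−B)/|BC| = (0.9990,-0.0452); ey = (0.0452,0.9990)
θ=324°: P = B + 0.84·ex + 1.67·ey = (4.1507,-0.7208)

θ=49°: 4.33 2.26
θ=196°: -2.44 0.13
θ=289°: 2.30 -2.20
θ=324°: 4.15 -0.72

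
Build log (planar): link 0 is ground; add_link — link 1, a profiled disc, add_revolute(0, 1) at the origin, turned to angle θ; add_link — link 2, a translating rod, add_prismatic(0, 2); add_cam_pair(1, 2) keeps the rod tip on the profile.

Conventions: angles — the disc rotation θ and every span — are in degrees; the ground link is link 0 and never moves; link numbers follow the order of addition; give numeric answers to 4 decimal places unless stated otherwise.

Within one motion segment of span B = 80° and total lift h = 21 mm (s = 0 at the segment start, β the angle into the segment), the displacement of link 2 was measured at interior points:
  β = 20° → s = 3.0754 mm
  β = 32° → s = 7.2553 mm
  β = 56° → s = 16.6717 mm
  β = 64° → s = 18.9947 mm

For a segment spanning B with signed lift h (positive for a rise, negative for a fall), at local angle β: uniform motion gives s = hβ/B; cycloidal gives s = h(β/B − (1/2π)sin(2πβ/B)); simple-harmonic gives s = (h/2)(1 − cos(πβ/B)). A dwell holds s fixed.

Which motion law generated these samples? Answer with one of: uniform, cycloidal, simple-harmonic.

candidates at β/B = r: uniform s = h·r (linear in β); cycloidal s = h·(r − sin(2πr)/(2π)); simple-harmonic s = (h/2)(1 − cos(πr))
β=20°: printed 3.0754 | uniform 5.2500, cycloidal 1.9077, simple-harmonic 3.0754
β=32°: printed 7.2553 | uniform 8.4000, cycloidal 6.4355, simple-harmonic 7.2553
β=56°: printed 16.6717 | uniform 14.7000, cycloidal 17.8787, simple-harmonic 16.6717
β=64°: printed 18.9947 | uniform 16.8000, cycloidal 19.9787, simple-harmonic 18.9947
only one law matches every sample → simple-harmonic

simple-harmonic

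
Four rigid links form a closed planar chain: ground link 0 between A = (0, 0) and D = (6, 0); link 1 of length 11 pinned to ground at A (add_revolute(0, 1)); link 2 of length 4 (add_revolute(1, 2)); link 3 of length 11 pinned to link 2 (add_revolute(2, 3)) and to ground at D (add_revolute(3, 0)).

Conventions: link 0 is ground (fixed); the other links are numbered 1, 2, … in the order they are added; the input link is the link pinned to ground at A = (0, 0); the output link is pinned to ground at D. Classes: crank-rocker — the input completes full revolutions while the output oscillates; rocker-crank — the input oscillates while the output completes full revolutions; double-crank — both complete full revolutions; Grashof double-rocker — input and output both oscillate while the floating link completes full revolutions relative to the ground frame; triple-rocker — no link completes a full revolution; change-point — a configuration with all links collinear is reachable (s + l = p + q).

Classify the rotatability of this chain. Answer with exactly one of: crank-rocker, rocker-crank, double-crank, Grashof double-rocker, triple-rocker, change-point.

lengths: ground=6, input=11, coupler=4, output=11
sorted: s=4 (shortest), l=11 (longest), p+q=17
s + l = 15 vs p + q = 17
s + l < p + q (Grashof) with shortest = coupler link → Grashof double-rocker

Grashof double-rocker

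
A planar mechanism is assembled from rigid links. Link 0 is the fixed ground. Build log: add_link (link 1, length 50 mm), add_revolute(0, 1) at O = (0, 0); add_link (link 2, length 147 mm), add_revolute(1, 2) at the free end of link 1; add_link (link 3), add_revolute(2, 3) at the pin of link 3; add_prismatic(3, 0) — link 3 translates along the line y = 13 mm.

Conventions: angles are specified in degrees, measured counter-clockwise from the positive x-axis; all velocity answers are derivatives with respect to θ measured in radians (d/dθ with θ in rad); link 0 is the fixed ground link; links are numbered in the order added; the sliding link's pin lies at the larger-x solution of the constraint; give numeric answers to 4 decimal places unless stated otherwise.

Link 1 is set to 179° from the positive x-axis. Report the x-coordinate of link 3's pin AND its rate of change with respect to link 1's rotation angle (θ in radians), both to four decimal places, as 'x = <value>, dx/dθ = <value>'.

geometry: r = 50 mm, L = 147 mm, e = 13 mm
crank pin P = (r cos θ, r sin θ) = (-49.992385, 0.872620)
h = r sin θ − e = 0.872620 − 13 = -12.127380
x = r cos θ + √(L² − h²) = -49.992385 + 146.498896 = 96.506512
dx/dθ = −r sin θ − h·r cos θ/√(L² − h²) (θ in radians; h = -12.127380) = -5.011059

x = 96.5065, dx/dθ = -5.0111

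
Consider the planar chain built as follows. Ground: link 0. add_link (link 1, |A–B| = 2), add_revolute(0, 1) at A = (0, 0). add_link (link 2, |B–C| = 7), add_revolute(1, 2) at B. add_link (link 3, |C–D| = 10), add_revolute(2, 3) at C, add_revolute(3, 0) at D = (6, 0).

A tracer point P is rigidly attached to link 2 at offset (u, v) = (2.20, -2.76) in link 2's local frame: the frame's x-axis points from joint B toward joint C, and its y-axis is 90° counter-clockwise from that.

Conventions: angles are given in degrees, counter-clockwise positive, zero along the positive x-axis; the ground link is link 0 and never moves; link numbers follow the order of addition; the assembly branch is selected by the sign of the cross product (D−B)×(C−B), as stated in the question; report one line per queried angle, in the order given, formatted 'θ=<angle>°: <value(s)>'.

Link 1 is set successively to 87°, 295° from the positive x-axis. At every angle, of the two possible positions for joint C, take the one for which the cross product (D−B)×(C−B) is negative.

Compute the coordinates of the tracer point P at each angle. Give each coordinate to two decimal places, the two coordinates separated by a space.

A=(0,0), D=(6.00,0)
θ=87°: B = A + 2.00·(cos87°, sin87°) = (0.1047, 1.9973)
θ=87°: |BD| = 6.2245
θ=87°: circle(B,7.00) ∩ circle(D,10.00): a=-0.9845, h=6.9304
θ=87°:   candidates: C₊=(1.3960,8.8771) cross=43.138; C₋=(-3.0516,-4.2508) cross=-43.138
θ=87°:   branch - wants cross < 0 → take C=(-3.0516,-4.2508) (cross=-43.138)
θ=87°: ex = (C−B)/|BC| = (-0.4509,-0.8926); ey = (0.8926,-0.4509)
θ=87°: P = B + 2.20·ex + -2.76·ey = (-3.3508,1.2780)
θ=295°: B = A + 2.00·(cos295°, sin295°) = (0.8452, -1.8126)
θ=295°: |BD| = 5.4642
θ=295°: circle(B,7.00) ∩ circle(D,10.00): a=-1.9347, h=6.7273
θ=295°:   candidates: C₊=(-3.2115,3.8920) cross=36.759; C₋=(1.2517,-8.8008) cross=-36.759
θ=295°:   branch - wants cross < 0 → take C=(1.2517,-8.8008) (cross=-36.759)
θ=295°: ex = (C−B)/|BC| = (0.0581,-0.9983); ey = (0.9983,0.0581)
θ=295°: P = B + 2.20·ex + -2.76·ey = (-1.7823,-4.1692)

θ=87°: -3.35 1.28
θ=295°: -1.78 -4.17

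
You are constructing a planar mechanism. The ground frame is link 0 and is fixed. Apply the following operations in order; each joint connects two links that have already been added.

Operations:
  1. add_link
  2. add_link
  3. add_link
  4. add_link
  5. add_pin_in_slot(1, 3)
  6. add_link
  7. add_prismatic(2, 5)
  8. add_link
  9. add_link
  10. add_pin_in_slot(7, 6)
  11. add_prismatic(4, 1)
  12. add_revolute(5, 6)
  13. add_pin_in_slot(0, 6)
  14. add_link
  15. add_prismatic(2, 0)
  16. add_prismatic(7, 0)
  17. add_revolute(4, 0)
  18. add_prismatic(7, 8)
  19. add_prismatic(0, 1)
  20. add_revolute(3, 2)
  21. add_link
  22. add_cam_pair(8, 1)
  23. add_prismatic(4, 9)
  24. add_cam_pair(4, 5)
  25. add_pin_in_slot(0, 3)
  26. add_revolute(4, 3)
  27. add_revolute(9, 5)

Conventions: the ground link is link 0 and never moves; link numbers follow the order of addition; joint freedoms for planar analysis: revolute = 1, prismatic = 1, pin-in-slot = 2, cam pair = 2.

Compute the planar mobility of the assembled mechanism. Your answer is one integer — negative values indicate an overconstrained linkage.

ground; <1,0,0>
#1 <2,0,0>
#2 <3,0,0>
#3 <4,0,0>
#4 <5,0,0>
PS:1↔3 J2 <5,0,1>
#5 <6,0,1>
P:2↔5 J1 <6,1,1>
#6 <7,1,1>
#7 <8,1,1>
PS:7↔6 J2 <8,1,2>
P:4↔1 J1 <8,2,2>
R:5↔6 J1 <8,3,2>
PS:0↔6 J2 <8,3,3>
#8 <9,3,3>
P:2↔0 J1 <9,4,3>
P:7↔0 J1 <9,5,3>
R:4↔0 J1 <9,6,3>
P:7↔8 J1 <9,7,3>
P:0↔1 J1 <9,8,3>
R:3↔2 J1 <9,9,3>
#9 <10,9,3>
C:8↔1 J2 <10,9,4>
P:4↔9 J1 <10,10,4>
C:4↔5 J2 <10,10,5>
PS:0↔3 J2 <10,10,6>
R:4↔3 J1 <10,11,6>
R:9↔5 J1 <10,12,6>
3×9 − 2×12 − 1×6 = -3

M = -3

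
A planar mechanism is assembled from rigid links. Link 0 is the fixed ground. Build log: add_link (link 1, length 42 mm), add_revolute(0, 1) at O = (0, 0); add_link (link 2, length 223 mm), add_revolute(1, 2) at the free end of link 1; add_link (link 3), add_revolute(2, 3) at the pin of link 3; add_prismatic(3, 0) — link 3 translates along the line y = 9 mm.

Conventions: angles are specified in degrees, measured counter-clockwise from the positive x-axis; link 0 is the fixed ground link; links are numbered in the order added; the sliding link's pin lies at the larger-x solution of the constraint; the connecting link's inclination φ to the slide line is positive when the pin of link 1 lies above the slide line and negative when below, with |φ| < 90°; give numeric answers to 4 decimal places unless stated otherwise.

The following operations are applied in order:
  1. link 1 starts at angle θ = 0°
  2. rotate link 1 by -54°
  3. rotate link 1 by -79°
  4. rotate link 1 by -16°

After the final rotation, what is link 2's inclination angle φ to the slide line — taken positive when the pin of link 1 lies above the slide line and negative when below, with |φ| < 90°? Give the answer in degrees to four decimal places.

geometry: r = 42 mm, L = 223 mm, e = 9 mm; θ starts at 0°
rotate link 1 by -54°: θ ← 0° -54° = -54°
rotate link 1 by -79°: θ ← -54° -79° = -133°
rotate link 1 by -16°: θ ← -133° -16° = -149°
h = r sin θ − e = -21.631599 − 9 = -30.631599
sin φ = h / L = -30.631599 / 223 = -0.13736143
φ = arcsin(-0.13736143) = -7.895192°

-7.8952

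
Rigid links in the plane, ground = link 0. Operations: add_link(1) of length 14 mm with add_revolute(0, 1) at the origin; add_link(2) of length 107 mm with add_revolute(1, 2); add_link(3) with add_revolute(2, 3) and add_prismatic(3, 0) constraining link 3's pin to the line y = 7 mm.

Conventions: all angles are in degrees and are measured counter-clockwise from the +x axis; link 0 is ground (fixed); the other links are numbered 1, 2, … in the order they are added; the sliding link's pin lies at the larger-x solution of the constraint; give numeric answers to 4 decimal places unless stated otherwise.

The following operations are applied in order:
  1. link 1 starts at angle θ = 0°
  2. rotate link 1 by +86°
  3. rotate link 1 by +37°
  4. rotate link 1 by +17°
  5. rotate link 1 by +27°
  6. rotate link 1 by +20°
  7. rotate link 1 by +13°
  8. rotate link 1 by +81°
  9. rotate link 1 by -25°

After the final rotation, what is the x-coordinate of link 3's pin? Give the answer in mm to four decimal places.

geometry: r = 14 mm, L = 107 mm, e = 7 mm; θ starts at 0°
rotate link 1 by +86°: θ ← 0° +86° = 86°
rotate link 1 by +37°: θ ← 86° +37° = 123°
rotate link 1 by +17°: θ ← 123° +17° = 140°
rotate link 1 by +27°: θ ← 140° +27° = 167°
rotate link 1 by +20°: θ ← 167° +20° = 187°
rotate link 1 by +13°: θ ← 187° +13° = 200°
rotate link 1 by +81°: θ ← 200° +81° = 281°
rotate link 1 by -25°: θ ← 281° -25° = 256°
crank pin P = (r cos θ, r sin θ) = (-3.386907, -13.584140)
h = r sin θ − e = -13.584140 − 7 = -20.584140
x = r cos θ + √(L² − h²) = -3.386907 + 105.001396 = 101.614490

101.6145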